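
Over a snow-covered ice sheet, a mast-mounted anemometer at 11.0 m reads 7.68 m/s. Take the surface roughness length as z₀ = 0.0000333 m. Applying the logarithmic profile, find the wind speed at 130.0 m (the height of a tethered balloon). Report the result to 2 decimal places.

9.17 m/s

Log law: V(z) ∝ ln(z/z₀), so V₂/V₁ = ln(z₂/z₀) / ln(z₁/z₀).
ln(130.0/0.0000333) = 15.1775, ln(11.0/0.0000333) = 12.7078
V₂ = 7.68 × 15.1775/12.7078 = 7.68 × 1.1943 = 9.1725 m/s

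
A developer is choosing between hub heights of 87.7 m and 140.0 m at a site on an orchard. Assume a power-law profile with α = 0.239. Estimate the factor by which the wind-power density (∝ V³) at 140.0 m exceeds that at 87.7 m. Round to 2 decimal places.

Speed ratio: V_B/V_A = (z_B/z_A)^α = (140.0/87.7)^0.239 = (1.5964)^0.239 = 1.11827
Power-density ratio: P_B/P_A = (V_B/V_A)³ = (1.11827)³ = 1.39844

1.40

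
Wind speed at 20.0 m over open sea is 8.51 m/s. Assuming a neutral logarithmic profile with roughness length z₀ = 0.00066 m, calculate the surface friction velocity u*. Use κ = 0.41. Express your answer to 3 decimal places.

u* ≈ 0.338 m/s

Log law: V(z) = (u*/κ) · ln(z/z₀) ⇒ u* = κ · V / ln(z/z₀)
u* = 0.41 × 8.51 / ln(20.0/0.00066) = 0.41 × 8.51 / 10.3190
   = 3.4891 / 10.3190 = 0.3381 m/s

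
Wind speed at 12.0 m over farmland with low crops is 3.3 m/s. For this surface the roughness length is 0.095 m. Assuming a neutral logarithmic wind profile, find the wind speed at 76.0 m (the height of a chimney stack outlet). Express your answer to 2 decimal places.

4.56 m/s

Log law: V(z) ∝ ln(z/z₀), so V₂/V₁ = ln(z₂/z₀) / ln(z₁/z₀).
ln(76.0/0.095) = 6.6846, ln(12.0/0.095) = 4.8388
V₂ = 3.3 × 6.6846/4.8388 = 3.3 × 1.3815 = 4.5588 m/s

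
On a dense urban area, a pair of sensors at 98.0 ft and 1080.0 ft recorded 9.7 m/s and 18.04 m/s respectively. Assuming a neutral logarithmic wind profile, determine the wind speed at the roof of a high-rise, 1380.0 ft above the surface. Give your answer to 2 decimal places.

Log law: V ∝ ln(z/z₀). From the pair, with r = V₁/V₂ = 0.53769,
ln z₀ = (ln z₁ − r·ln z₂)/(1 − r) = (4.5850 − 0.53769×6.9847)/0.46231 = 1.7939 → z₀ = 6.013 ft
V₃ = V₁ · ln(z₃/z₀)/ln(z₁/z₀) = 9.7 × 5.4359/2.7911 = 18.8919 m/s

18.89 m/s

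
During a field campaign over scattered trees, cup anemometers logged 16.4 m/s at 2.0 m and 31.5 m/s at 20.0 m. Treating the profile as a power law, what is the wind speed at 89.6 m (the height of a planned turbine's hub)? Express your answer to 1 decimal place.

48.2 m/s

First find α: α = ln(V₂/V₁)/ln(z₂/z₁) = ln(31.5/16.4)/ln(20.0/2.0) = 0.65271/2.30259 = 0.2835
Extrapolate from 20.0 m to 89.6 m: V₃ = 31.5 × (89.6/20.0)^0.2835 = 31.5 × 1.5297 = 48.1866 m/s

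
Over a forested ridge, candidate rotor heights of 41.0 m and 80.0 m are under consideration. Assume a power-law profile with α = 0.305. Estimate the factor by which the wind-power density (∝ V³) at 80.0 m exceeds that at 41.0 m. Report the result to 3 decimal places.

1.843

Speed ratio: V_B/V_A = (z_B/z_A)^α = (80.0/41.0)^0.305 = (1.9512)^0.305 = 1.22615
Power-density ratio: P_B/P_A = (V_B/V_A)³ = (1.22615)³ = 1.84344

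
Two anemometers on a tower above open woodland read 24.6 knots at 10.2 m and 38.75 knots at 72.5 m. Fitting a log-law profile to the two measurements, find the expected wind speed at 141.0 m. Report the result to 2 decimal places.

43.55 knots

Log law: V ∝ ln(z/z₀). From the pair, with r = V₁/V₂ = 0.63484,
ln z₀ = (ln z₁ − r·ln z₂)/(1 − r) = (2.3224 − 0.63484×4.2836)/0.36516 = -1.0872 → z₀ = 0.3372 m
V₃ = V₁ · ln(z₃/z₀)/ln(z₁/z₀) = 24.6 × 6.0359/3.4096 = 43.5492 knots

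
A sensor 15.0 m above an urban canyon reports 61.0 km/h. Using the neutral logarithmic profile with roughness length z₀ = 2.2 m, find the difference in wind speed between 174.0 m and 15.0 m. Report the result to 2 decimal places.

Log law: V₂ = V₁ · ln(z₂/z₀)/ln(z₁/z₀) = 61.0 × 4.3706/1.9196 = 138.8870 km/h
ΔV = 138.8870 − 61.0 = 77.8870 km/h

77.89 km/h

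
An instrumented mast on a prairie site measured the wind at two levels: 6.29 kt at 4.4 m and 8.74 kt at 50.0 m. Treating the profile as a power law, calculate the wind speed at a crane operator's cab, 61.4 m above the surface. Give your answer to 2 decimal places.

8.99 kt

First find α: α = ln(V₂/V₁)/ln(z₂/z₁) = ln(8.74/6.29)/ln(50.0/4.4) = 0.32895/2.43042 = 0.1353
Extrapolate from 50.0 m to 61.4 m: V₃ = 8.74 × (61.4/50.0)^0.1353 = 8.74 × 1.0282 = 8.9864 kt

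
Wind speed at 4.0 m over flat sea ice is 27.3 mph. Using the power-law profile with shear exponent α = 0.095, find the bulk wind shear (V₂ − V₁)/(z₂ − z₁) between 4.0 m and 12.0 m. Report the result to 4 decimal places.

0.3754 mph/m

Power law: V₂ = V₁ · (z₂/z₁)^α = 27.3 × (3.0000)^0.095 = 30.3032 mph
ΔV/Δz = (30.3032 − 27.3)/(12.0 − 4.0) = 3.0032/8.0000 = 0.37541 mph/m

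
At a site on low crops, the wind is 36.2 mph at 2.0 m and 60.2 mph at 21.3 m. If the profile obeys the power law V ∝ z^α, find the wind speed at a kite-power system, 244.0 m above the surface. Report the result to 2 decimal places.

101.69 mph

First find α: α = ln(V₂/V₁)/ln(z₂/z₁) = ln(60.2/36.2)/ln(21.3/2.0) = 0.50861/2.36556 = 0.2150
Extrapolate from 21.3 m to 244.0 m: V₃ = 60.2 × (244.0/21.3)^0.2150 = 60.2 × 1.6893 = 101.6931 mph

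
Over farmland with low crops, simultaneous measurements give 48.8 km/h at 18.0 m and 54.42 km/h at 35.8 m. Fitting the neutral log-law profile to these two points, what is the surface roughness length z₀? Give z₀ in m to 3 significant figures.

z₀ ≈ 0.0460 m

Log law: V(z) ∝ ln(z/z₀). With r = V₁/V₂ = 48.8/54.42 = 0.89673,
r · ln(z₂/z₀) = ln(z₁/z₀) ⇒ ln z₀ = (ln z₁ − r·ln z₂)/(1 − r)
ln z₀ = (2.89037 − 0.89673×3.57795) / 0.10327 = -3.0800
z₀ = exp(-3.0800) = 0.04596 m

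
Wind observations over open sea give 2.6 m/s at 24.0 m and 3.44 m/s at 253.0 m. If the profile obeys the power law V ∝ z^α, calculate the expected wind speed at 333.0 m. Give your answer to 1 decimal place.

First find α: α = ln(V₂/V₁)/ln(z₂/z₁) = ln(3.44/2.6)/ln(253.0/24.0) = 0.27996/2.35534 = 0.1189
Extrapolate from 253.0 m to 333.0 m: V₃ = 3.44 × (333.0/253.0)^0.1189 = 3.44 × 1.0332 = 3.5542 m/s

3.6 m/s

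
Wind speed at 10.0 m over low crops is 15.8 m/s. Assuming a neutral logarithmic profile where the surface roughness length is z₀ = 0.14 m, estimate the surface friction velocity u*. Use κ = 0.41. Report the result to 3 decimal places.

Log law: V(z) = (u*/κ) · ln(z/z₀) ⇒ u* = κ · V / ln(z/z₀)
u* = 0.41 × 15.8 / ln(10.0/0.14) = 0.41 × 15.8 / 4.2687
   = 6.4780 / 4.2687 = 1.5176 m/s

u* ≈ 1.518 m/s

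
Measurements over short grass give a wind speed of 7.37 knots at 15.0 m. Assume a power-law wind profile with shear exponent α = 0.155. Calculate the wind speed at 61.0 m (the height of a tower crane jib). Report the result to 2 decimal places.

9.16 knots

Power-law profile: V₂ = V₁ · (z₂/z₁)^α
V₂ = 7.37 × (61.0/15.0)^0.155 = 7.37 × (4.0667)^0.155
    = 7.37 × 1.2429 = 9.1601 knots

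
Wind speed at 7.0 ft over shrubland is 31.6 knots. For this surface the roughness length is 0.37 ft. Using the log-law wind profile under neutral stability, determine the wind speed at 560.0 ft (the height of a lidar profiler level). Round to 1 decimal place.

78.7 knots

Log law: V(z) ∝ ln(z/z₀), so V₂/V₁ = ln(z₂/z₀) / ln(z₁/z₀).
ln(560.0/0.37) = 7.3222, ln(7.0/0.37) = 2.9402
V₂ = 31.6 × 7.3222/2.9402 = 31.6 × 2.4904 = 78.6967 knots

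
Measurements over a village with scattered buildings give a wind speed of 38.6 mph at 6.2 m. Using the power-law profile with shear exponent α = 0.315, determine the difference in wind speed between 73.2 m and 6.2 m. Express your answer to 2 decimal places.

45.40 mph

Power law: V₂ = V₁ · (z₂/z₁)^α = 38.6 × (11.8065)^0.315 = 84.0050 mph
ΔV = 84.0050 − 38.6 = 45.4050 mph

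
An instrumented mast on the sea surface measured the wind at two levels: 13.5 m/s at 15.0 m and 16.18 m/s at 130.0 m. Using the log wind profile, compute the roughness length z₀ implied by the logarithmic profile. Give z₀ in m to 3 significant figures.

z₀ ≈ 0.000283 m

Log law: V(z) ∝ ln(z/z₀). With r = V₁/V₂ = 13.5/16.18 = 0.83436,
r · ln(z₂/z₀) = ln(z₁/z₀) ⇒ ln z₀ = (ln z₁ − r·ln z₂)/(1 − r)
ln z₀ = (2.70805 − 0.83436×4.86753) / 0.16564 = -8.1699
z₀ = exp(-8.1699) = 0.0002830 m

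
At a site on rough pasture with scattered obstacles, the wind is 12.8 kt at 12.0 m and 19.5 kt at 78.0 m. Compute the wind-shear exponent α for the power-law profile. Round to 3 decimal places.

Power law: V₂/V₁ = (z₂/z₁)^α ⇒ α = ln(V₂/V₁) / ln(z₂/z₁)
α = ln(19.5/12.8) / ln(78.0/12.0) = ln(1.5234) / ln(6.5000)
  = 0.42097 / 1.87180 = 0.22490

α ≈ 0.225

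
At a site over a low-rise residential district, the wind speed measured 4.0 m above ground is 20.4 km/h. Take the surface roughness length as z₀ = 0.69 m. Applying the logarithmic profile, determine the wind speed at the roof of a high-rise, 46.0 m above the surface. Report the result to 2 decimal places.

Log law: V(z) ∝ ln(z/z₀), so V₂/V₁ = ln(z₂/z₀) / ln(z₁/z₀).
ln(46.0/0.69) = 4.1997, ln(4.0/0.69) = 1.7574
V₂ = 20.4 × 4.1997/1.7574 = 20.4 × 2.3898 = 48.7516 km/h

48.75 km/h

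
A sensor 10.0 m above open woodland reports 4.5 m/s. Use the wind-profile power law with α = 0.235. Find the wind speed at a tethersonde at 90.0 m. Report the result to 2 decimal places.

7.54 m/s

Power-law profile: V₂ = V₁ · (z₂/z₁)^α
V₂ = 4.5 × (90.0/10.0)^0.235 = 4.5 × (9.0000)^0.235
    = 4.5 × 1.6759 = 7.5415 m/s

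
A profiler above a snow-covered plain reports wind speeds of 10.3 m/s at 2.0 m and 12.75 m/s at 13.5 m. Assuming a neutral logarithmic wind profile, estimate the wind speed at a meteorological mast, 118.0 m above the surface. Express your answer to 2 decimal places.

15.53 m/s

Log law: V ∝ ln(z/z₀). From the pair, with r = V₁/V₂ = 0.80784,
ln z₀ = (ln z₁ − r·ln z₂)/(1 − r) = (0.6931 − 0.80784×2.6027)/0.19216 = -7.3347 → z₀ = 0.0006525 m
V₃ = V₁ · ln(z₃/z₀)/ln(z₁/z₀) = 10.3 × 12.1054/8.0279 = 15.5316 m/s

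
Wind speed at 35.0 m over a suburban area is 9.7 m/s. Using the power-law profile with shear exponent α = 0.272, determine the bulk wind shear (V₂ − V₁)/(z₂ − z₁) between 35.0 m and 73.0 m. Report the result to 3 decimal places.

0.057 m/s/m

Power law: V₂ = V₁ · (z₂/z₁)^α = 9.7 × (2.0857)^0.272 = 11.8470 m/s
ΔV/Δz = (11.8470 − 9.7)/(73.0 − 35.0) = 2.1470/38.0000 = 0.05650 m/s/m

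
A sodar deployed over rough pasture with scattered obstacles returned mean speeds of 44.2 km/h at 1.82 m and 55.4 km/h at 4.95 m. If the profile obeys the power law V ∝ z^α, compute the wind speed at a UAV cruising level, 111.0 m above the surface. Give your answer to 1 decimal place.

First find α: α = ln(V₂/V₁)/ln(z₂/z₁) = ln(55.4/44.2)/ln(4.95/1.82) = 0.22585/1.00055 = 0.2257
Extrapolate from 4.95 m to 111.0 m: V₃ = 55.4 × (111.0/4.95)^0.2257 = 55.4 × 2.0179 = 111.7913 km/h

111.8 km/h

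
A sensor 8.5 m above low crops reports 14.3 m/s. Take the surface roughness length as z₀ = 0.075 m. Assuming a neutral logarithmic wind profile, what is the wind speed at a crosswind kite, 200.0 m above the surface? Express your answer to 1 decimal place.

Log law: V(z) ∝ ln(z/z₀), so V₂/V₁ = ln(z₂/z₀) / ln(z₁/z₀).
ln(200.0/0.075) = 7.8886, ln(8.5/0.075) = 4.7303
V₂ = 14.3 × 7.8886/4.7303 = 14.3 × 1.6677 = 23.8475 m/s

23.8 m/s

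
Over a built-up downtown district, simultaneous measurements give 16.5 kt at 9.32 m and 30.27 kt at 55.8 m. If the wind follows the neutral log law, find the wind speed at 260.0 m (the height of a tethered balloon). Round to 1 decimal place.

Log law: V ∝ ln(z/z₀). From the pair, with r = V₁/V₂ = 0.54509,
ln z₀ = (ln z₁ − r·ln z₂)/(1 − r) = (2.2322 − 0.54509×4.0218)/0.45491 = 0.0877 → z₀ = 1.092 m
V₃ = V₁ · ln(z₃/z₀)/ln(z₁/z₀) = 16.5 × 5.4729/2.1444 = 42.1110 kt

42.1 kt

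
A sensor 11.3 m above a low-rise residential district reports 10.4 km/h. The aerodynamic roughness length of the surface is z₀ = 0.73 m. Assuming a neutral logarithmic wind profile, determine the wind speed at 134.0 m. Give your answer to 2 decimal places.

Log law: V(z) ∝ ln(z/z₀), so V₂/V₁ = ln(z₂/z₀) / ln(z₁/z₀).
ln(134.0/0.73) = 5.2126, ln(11.3/0.73) = 2.7395
V₂ = 10.4 × 5.2126/2.7395 = 10.4 × 1.9027 = 19.7884 km/h

19.79 km/h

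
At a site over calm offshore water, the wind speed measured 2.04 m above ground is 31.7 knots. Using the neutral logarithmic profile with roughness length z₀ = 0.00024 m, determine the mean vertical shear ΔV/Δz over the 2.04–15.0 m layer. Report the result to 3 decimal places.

0.539 knots/m

Log law: V₂ = V₁ · ln(z₂/z₀)/ln(z₁/z₀) = 31.7 × 11.0429/9.0478 = 38.6900 knots
ΔV/Δz = (38.6900 − 31.7)/(15.0 − 2.04) = 6.9900/12.9600 = 0.53936 knots/m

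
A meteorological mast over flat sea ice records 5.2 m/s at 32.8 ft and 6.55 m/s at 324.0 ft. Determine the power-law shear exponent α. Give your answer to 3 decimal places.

Power law: V₂/V₁ = (z₂/z₁)^α ⇒ α = ln(V₂/V₁) / ln(z₂/z₁)
α = ln(6.55/5.2) / ln(324.0/32.8) = ln(1.2596) / ln(9.8780)
  = 0.23081 / 2.29032 = 0.10077

α ≈ 0.101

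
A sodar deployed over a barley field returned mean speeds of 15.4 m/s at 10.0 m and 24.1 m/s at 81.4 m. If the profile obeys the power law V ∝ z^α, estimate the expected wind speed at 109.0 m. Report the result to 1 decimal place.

25.7 m/s

First find α: α = ln(V₂/V₁)/ln(z₂/z₁) = ln(24.1/15.4)/ln(81.4/10.0) = 0.44784/2.09679 = 0.2136
Extrapolate from 81.4 m to 109.0 m: V₃ = 24.1 × (109.0/81.4)^0.2136 = 24.1 × 1.0643 = 25.6508 m/s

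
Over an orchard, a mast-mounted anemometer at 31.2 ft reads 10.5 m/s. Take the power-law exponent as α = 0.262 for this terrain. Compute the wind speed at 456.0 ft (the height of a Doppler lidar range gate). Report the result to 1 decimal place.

Power-law profile: V₂ = V₁ · (z₂/z₁)^α
V₂ = 10.5 × (456.0/31.2)^0.262 = 10.5 × (14.6154)^0.262
    = 10.5 × 2.0192 = 21.2016 m/s

21.2 m/s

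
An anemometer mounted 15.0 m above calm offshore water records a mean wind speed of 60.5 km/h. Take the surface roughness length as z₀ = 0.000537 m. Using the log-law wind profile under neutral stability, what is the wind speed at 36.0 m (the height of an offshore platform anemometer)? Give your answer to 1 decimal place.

Log law: V(z) ∝ ln(z/z₀), so V₂/V₁ = ln(z₂/z₀) / ln(z₁/z₀).
ln(36.0/0.000537) = 11.1130, ln(15.0/0.000537) = 10.2376
V₂ = 60.5 × 11.1130/10.2376 = 60.5 × 1.0855 = 65.6737 km/h

65.7 km/h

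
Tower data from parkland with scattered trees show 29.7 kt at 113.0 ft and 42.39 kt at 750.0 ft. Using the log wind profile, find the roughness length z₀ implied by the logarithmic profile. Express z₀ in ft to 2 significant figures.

Log law: V(z) ∝ ln(z/z₀). With r = V₁/V₂ = 29.7/42.39 = 0.70064,
r · ln(z₂/z₀) = ln(z₁/z₀) ⇒ ln z₀ = (ln z₁ − r·ln z₂)/(1 − r)
ln z₀ = (4.72739 − 0.70064×6.62007) / 0.29936 = 0.2977
z₀ = exp(0.2977) = 1.347 ft

z₀ ≈ 1.3 ft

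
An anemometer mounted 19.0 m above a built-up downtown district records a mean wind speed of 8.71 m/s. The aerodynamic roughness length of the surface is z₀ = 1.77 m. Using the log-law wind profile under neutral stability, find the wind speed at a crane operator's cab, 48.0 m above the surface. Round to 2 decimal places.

12.11 m/s

Log law: V(z) ∝ ln(z/z₀), so V₂/V₁ = ln(z₂/z₀) / ln(z₁/z₀).
ln(48.0/1.77) = 3.3002, ln(19.0/1.77) = 2.3735
V₂ = 8.71 × 3.3002/2.3735 = 8.71 × 1.3905 = 12.1110 m/s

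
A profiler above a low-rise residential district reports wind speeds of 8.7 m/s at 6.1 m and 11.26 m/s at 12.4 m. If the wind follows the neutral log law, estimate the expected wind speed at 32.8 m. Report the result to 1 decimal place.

14.8 m/s

Log law: V ∝ ln(z/z₀). From the pair, with r = V₁/V₂ = 0.77265,
ln z₀ = (ln z₁ − r·ln z₂)/(1 − r) = (1.8083 − 0.77265×2.5177)/0.22735 = -0.6026 → z₀ = 0.5474 m
V₃ = V₁ · ln(z₃/z₀)/ln(z₁/z₀) = 8.7 × 4.0930/2.4109 = 14.7702 m/s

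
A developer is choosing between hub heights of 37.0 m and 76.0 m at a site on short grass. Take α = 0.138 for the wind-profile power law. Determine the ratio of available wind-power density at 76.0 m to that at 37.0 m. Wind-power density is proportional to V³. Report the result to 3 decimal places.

Speed ratio: V_B/V_A = (z_B/z_A)^α = (76.0/37.0)^0.138 = (2.0541)^0.138 = 1.10444
Power-density ratio: P_B/P_A = (V_B/V_A)³ = (1.10444)³ = 1.34717

1.347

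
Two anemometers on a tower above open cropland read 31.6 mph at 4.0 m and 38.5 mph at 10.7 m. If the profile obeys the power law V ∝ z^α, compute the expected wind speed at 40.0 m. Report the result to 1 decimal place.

50.2 mph

First find α: α = ln(V₂/V₁)/ln(z₂/z₁) = ln(38.5/31.6)/ln(10.7/4.0) = 0.19750/0.98395 = 0.2007
Extrapolate from 10.7 m to 40.0 m: V₃ = 38.5 × (40.0/10.7)^0.2007 = 38.5 × 1.3030 = 50.1661 mph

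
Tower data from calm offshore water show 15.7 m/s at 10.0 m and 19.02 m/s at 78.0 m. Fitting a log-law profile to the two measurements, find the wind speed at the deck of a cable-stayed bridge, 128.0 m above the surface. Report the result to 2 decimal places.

19.82 m/s

Log law: V ∝ ln(z/z₀). From the pair, with r = V₁/V₂ = 0.82545,
ln z₀ = (ln z₁ − r·ln z₂)/(1 − r) = (2.3026 − 0.82545×4.3567)/0.17455 = -7.4112 → z₀ = 0.0006044 m
V₃ = V₁ · ln(z₃/z₀)/ln(z₁/z₀) = 15.7 × 12.2632/9.7138 = 19.8206 m/s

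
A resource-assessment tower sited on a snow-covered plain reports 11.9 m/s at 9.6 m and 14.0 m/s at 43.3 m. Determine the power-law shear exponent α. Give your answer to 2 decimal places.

α ≈ 0.11

Power law: V₂/V₁ = (z₂/z₁)^α ⇒ α = ln(V₂/V₁) / ln(z₂/z₁)
α = ln(14.0/11.9) / ln(43.3/9.6) = ln(1.1765) / ln(4.5104)
  = 0.16252 / 1.50639 = 0.10789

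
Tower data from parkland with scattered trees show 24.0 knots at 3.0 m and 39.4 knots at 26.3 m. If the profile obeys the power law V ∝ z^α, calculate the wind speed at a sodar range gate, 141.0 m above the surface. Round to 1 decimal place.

First find α: α = ln(V₂/V₁)/ln(z₂/z₁) = ln(39.4/24.0)/ln(26.3/3.0) = 0.49571/2.17096 = 0.2283
Extrapolate from 26.3 m to 141.0 m: V₃ = 39.4 × (141.0/26.3)^0.2283 = 39.4 × 1.4673 = 57.8116 knots

57.8 knots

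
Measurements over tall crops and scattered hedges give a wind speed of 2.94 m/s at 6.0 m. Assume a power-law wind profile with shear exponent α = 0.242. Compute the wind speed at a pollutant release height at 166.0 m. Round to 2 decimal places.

6.57 m/s

Power-law profile: V₂ = V₁ · (z₂/z₁)^α
V₂ = 2.94 × (166.0/6.0)^0.242 = 2.94 × (27.6667)^0.242
    = 2.94 × 2.2333 = 6.5660 m/s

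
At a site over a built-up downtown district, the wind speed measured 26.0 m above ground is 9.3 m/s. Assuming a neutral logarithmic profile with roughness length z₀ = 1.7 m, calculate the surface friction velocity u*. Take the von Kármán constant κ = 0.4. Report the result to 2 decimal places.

Log law: V(z) = (u*/κ) · ln(z/z₀) ⇒ u* = κ · V / ln(z/z₀)
u* = 0.4 × 9.3 / ln(26.0/1.7) = 0.4 × 9.3 / 2.7275
   = 3.7200 / 2.7275 = 1.3639 m/s

u* ≈ 1.36 m/s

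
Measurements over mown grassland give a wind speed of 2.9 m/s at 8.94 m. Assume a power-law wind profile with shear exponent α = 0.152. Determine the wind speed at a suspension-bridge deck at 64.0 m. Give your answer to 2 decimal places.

Power-law profile: V₂ = V₁ · (z₂/z₁)^α
V₂ = 2.9 × (64.0/8.94)^0.152 = 2.9 × (7.1588)^0.152
    = 2.9 × 1.3488 = 3.9114 m/s

3.91 m/s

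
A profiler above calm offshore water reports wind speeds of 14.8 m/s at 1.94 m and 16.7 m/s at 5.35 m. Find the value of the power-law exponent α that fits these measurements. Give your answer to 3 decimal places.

α ≈ 0.119

Power law: V₂/V₁ = (z₂/z₁)^α ⇒ α = ln(V₂/V₁) / ln(z₂/z₁)
α = ln(16.7/14.8) / ln(5.35/1.94) = ln(1.1284) / ln(2.7577)
  = 0.12078 / 1.01441 = 0.11907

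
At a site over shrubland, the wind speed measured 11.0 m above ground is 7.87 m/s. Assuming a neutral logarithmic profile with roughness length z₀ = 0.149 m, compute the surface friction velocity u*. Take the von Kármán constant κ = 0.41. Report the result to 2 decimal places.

Log law: V(z) = (u*/κ) · ln(z/z₀) ⇒ u* = κ · V / ln(z/z₀)
u* = 0.41 × 7.87 / ln(11.0/0.149) = 0.41 × 7.87 / 4.3017
   = 3.2267 / 4.3017 = 0.7501 m/s

u* ≈ 0.75 m/s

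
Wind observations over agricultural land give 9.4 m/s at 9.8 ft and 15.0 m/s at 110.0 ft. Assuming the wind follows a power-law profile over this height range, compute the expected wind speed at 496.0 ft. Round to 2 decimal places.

First find α: α = ln(V₂/V₁)/ln(z₂/z₁) = ln(15.0/9.4)/ln(110.0/9.8) = 0.46734/2.41810 = 0.1933
Extrapolate from 110.0 ft to 496.0 ft: V₃ = 15.0 × (496.0/110.0)^0.1933 = 15.0 × 1.3379 = 20.0681 m/s

20.07 m/s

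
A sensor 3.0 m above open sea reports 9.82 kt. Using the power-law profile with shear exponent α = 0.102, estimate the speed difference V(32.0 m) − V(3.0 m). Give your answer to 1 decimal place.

Power law: V₂ = V₁ · (z₂/z₁)^α = 9.82 × (10.6667)^0.102 = 12.5017 kt
ΔV = 12.5017 − 9.82 = 2.6817 kt

2.7 kt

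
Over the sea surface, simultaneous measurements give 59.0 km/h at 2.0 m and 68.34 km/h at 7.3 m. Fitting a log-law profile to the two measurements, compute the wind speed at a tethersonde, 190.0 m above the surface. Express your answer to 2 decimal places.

91.85 km/h

Log law: V ∝ ln(z/z₀). From the pair, with r = V₁/V₂ = 0.86333,
ln z₀ = (ln z₁ − r·ln z₂)/(1 − r) = (0.6931 − 0.86333×1.9879)/0.13667 = -7.4855 → z₀ = 0.0005611 m
V₃ = V₁ · ln(z₃/z₀)/ln(z₁/z₀) = 59.0 × 12.7326/8.1787 = 91.8511 km/h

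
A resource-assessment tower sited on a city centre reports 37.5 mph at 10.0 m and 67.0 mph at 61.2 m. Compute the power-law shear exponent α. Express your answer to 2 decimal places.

α ≈ 0.32

Power law: V₂/V₁ = (z₂/z₁)^α ⇒ α = ln(V₂/V₁) / ln(z₂/z₁)
α = ln(67.0/37.5) / ln(61.2/10.0) = ln(1.7867) / ln(6.1200)
  = 0.58035 / 1.81156 = 0.32036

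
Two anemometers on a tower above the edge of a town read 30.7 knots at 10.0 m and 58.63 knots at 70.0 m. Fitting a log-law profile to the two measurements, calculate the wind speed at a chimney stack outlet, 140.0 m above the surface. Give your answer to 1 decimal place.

Log law: V ∝ ln(z/z₀). From the pair, with r = V₁/V₂ = 0.52362,
ln z₀ = (ln z₁ − r·ln z₂)/(1 − r) = (2.3026 − 0.52362×4.2485)/0.47638 = 0.1637 → z₀ = 1.178 m
V₃ = V₁ · ln(z₃/z₀)/ln(z₁/z₀) = 30.7 × 4.7780/2.1389 = 68.5789 knots

68.6 knots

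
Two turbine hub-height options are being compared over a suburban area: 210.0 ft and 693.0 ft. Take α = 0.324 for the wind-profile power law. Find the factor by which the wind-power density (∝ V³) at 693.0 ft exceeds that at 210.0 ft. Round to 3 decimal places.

Speed ratio: V_B/V_A = (z_B/z_A)^α = (693.0/210.0)^0.324 = (3.3000)^0.324 = 1.47231
Power-density ratio: P_B/P_A = (V_B/V_A)³ = (1.47231)³ = 3.19151

3.192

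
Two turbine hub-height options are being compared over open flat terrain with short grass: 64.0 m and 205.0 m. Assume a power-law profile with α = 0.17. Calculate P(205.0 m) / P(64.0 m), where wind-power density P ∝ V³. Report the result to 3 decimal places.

1.811

Speed ratio: V_B/V_A = (z_B/z_A)^α = (205.0/64.0)^0.17 = (3.2031)^0.17 = 1.21884
Power-density ratio: P_B/P_A = (V_B/V_A)³ = (1.21884)³ = 1.81068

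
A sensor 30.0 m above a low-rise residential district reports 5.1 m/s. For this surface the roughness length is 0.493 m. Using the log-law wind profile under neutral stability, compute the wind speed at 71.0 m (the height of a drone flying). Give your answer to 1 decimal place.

Log law: V(z) ∝ ln(z/z₀), so V₂/V₁ = ln(z₂/z₀) / ln(z₁/z₀).
ln(71.0/0.493) = 4.9699, ln(30.0/0.493) = 4.1084
V₂ = 5.1 × 4.9699/4.1084 = 5.1 × 1.2097 = 6.1694 m/s

6.2 m/s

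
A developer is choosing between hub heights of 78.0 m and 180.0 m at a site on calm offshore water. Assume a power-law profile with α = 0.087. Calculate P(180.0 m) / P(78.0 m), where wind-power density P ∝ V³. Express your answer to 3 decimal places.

Speed ratio: V_B/V_A = (z_B/z_A)^α = (180.0/78.0)^0.087 = (2.3077)^0.087 = 1.07547
Power-density ratio: P_B/P_A = (V_B/V_A)³ = (1.07547)³ = 1.24391

1.244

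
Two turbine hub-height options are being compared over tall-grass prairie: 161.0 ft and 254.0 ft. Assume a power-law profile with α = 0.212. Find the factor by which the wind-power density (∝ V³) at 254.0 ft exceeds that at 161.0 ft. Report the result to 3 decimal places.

Speed ratio: V_B/V_A = (z_B/z_A)^α = (254.0/161.0)^0.212 = (1.5776)^0.212 = 1.10148
Power-density ratio: P_B/P_A = (V_B/V_A)³ = (1.10148)³ = 1.33639

1.336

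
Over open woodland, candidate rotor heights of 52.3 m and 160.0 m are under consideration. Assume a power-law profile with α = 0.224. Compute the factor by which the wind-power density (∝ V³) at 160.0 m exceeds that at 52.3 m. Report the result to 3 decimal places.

Speed ratio: V_B/V_A = (z_B/z_A)^α = (160.0/52.3)^0.224 = (3.0593)^0.224 = 1.28463
Power-density ratio: P_B/P_A = (V_B/V_A)³ = (1.28463)³ = 2.12000

2.120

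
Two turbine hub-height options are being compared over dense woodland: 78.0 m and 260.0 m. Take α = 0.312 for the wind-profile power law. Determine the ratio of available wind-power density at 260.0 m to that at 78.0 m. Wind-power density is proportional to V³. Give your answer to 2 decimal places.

3.09

Speed ratio: V_B/V_A = (z_B/z_A)^α = (260.0/78.0)^0.312 = (3.3333)^0.312 = 1.45592
Power-density ratio: P_B/P_A = (V_B/V_A)³ = (1.45592)³ = 3.08613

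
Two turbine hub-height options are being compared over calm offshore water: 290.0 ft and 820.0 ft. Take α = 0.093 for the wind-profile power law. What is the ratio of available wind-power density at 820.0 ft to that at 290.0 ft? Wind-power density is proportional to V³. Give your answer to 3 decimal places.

Speed ratio: V_B/V_A = (z_B/z_A)^α = (820.0/290.0)^0.093 = (2.8276)^0.093 = 1.10149
Power-density ratio: P_B/P_A = (V_B/V_A)³ = (1.10149)³ = 1.33643

1.336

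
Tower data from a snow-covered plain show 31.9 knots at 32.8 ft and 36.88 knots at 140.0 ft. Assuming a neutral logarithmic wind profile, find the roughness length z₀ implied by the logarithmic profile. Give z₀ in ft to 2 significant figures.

z₀ ≈ 0.0030 ft

Log law: V(z) ∝ ln(z/z₀). With r = V₁/V₂ = 31.9/36.88 = 0.86497,
r · ln(z₂/z₀) = ln(z₁/z₀) ⇒ ln z₀ = (ln z₁ − r·ln z₂)/(1 − r)
ln z₀ = (3.49043 − 0.86497×4.94164) / 0.13503 = -5.8055
z₀ = exp(-5.8055) = 0.003011 ft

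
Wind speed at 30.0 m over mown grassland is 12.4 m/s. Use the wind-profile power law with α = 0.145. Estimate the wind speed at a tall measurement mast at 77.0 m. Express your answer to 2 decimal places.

Power-law profile: V₂ = V₁ · (z₂/z₁)^α
V₂ = 12.4 × (77.0/30.0)^0.145 = 12.4 × (2.5667)^0.145
    = 12.4 × 1.1465 = 14.2161 m/s

14.22 m/s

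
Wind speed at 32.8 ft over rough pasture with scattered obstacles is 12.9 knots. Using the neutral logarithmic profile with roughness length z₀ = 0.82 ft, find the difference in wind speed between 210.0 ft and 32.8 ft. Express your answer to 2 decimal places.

6.49 knots

Log law: V₂ = V₁ · ln(z₂/z₀)/ln(z₁/z₀) = 12.9 × 5.5456/3.6889 = 19.3928 knots
ΔV = 19.3928 − 12.9 = 6.4928 knots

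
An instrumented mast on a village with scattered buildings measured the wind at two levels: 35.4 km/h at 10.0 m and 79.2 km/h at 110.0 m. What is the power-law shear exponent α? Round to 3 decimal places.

Power law: V₂/V₁ = (z₂/z₁)^α ⇒ α = ln(V₂/V₁) / ln(z₂/z₁)
α = ln(79.2/35.4) / ln(110.0/10.0) = ln(2.2373) / ln(11.0000)
  = 0.80526 / 2.39790 = 0.33582

α ≈ 0.336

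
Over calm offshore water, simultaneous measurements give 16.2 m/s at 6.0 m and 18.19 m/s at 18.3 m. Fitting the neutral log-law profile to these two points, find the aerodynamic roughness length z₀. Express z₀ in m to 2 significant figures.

z₀ ≈ 0.00068 m

Log law: V(z) ∝ ln(z/z₀). With r = V₁/V₂ = 16.2/18.19 = 0.89060,
r · ln(z₂/z₀) = ln(z₁/z₀) ⇒ ln z₀ = (ln z₁ − r·ln z₂)/(1 − r)
ln z₀ = (1.79176 − 0.89060×2.90690) / 0.10940 = -7.2863
z₀ = exp(-7.2863) = 0.0006849 m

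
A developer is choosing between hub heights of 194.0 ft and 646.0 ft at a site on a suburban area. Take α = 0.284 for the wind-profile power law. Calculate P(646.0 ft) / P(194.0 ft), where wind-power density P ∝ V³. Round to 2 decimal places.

2.79

Speed ratio: V_B/V_A = (z_B/z_A)^α = (646.0/194.0)^0.284 = (3.3299)^0.284 = 1.40725
Power-density ratio: P_B/P_A = (V_B/V_A)³ = (1.40725)³ = 2.78683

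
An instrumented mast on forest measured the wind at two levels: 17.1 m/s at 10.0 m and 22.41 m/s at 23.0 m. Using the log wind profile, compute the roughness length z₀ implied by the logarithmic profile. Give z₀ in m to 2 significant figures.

Log law: V(z) ∝ ln(z/z₀). With r = V₁/V₂ = 17.1/22.41 = 0.76305,
r · ln(z₂/z₀) = ln(z₁/z₀) ⇒ ln z₀ = (ln z₁ − r·ln z₂)/(1 − r)
ln z₀ = (2.30259 − 0.76305×3.13549) / 0.23695 = -0.3797
z₀ = exp(-0.3797) = 0.6841 m

z₀ ≈ 0.68 m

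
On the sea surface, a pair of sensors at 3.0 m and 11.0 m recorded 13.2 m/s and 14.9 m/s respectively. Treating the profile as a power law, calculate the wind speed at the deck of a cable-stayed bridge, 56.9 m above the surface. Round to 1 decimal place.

First find α: α = ln(V₂/V₁)/ln(z₂/z₁) = ln(14.9/13.2)/ln(11.0/3.0) = 0.12114/1.29928 = 0.0932
Extrapolate from 11.0 m to 56.9 m: V₃ = 14.9 × (56.9/11.0)^0.0932 = 14.9 × 1.1656 = 17.3673 m/s

17.4 m/s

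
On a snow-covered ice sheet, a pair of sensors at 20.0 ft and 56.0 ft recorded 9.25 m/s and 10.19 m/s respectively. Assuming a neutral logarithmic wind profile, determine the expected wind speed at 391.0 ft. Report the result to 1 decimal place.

12.0 m/s

Log law: V ∝ ln(z/z₀). From the pair, with r = V₁/V₂ = 0.90775,
ln z₀ = (ln z₁ − r·ln z₂)/(1 − r) = (2.9957 − 0.90775×4.0254)/0.09225 = -7.1362 → z₀ = 0.0007958 ft
V₃ = V₁ · ln(z₃/z₀)/ln(z₁/z₀) = 9.25 × 13.1049/10.1319 = 11.9642 m/s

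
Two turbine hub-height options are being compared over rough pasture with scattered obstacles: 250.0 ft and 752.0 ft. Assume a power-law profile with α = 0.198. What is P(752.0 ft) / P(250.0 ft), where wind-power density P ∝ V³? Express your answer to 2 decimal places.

Speed ratio: V_B/V_A = (z_B/z_A)^α = (752.0/250.0)^0.198 = (3.0080)^0.198 = 1.24365
Power-density ratio: P_B/P_A = (V_B/V_A)³ = (1.24365)³ = 1.92352

1.92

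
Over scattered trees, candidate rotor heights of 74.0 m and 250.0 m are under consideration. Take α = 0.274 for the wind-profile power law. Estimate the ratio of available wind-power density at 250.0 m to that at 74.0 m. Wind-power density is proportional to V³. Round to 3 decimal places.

Speed ratio: V_B/V_A = (z_B/z_A)^α = (250.0/74.0)^0.274 = (3.3784)^0.274 = 1.39594
Power-density ratio: P_B/P_A = (V_B/V_A)³ = (1.39594)³ = 2.72018

2.720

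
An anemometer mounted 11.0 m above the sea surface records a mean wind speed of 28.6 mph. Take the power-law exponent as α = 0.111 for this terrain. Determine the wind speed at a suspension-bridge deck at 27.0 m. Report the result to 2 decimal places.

Power-law profile: V₂ = V₁ · (z₂/z₁)^α
V₂ = 28.6 × (27.0/11.0)^0.111 = 28.6 × (2.4545)^0.111
    = 28.6 × 1.1048 = 31.5975 mph

31.60 mph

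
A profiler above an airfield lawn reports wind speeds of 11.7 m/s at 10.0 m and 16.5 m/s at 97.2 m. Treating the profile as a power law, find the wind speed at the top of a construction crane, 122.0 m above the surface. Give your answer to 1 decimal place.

First find α: α = ln(V₂/V₁)/ln(z₂/z₁) = ln(16.5/11.7)/ln(97.2/10.0) = 0.34377/2.27419 = 0.1512
Extrapolate from 97.2 m to 122.0 m: V₃ = 16.5 × (122.0/97.2)^0.1512 = 16.5 × 1.0349 = 17.0767 m/s

17.1 m/s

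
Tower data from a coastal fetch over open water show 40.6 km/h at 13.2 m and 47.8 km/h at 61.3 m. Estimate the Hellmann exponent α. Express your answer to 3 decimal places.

Power law: V₂/V₁ = (z₂/z₁)^α ⇒ α = ln(V₂/V₁) / ln(z₂/z₁)
α = ln(47.8/40.6) / ln(61.3/13.2) = ln(1.1773) / ln(4.6439)
  = 0.16326 / 1.53556 = 0.10632

α ≈ 0.106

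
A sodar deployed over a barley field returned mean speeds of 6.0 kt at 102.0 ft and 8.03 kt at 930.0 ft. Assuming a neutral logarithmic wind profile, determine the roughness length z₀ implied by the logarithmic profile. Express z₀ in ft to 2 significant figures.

z₀ ≈ 0.15 ft

Log law: V(z) ∝ ln(z/z₀). With r = V₁/V₂ = 6.0/8.03 = 0.74720,
r · ln(z₂/z₀) = ln(z₁/z₀) ⇒ ln z₀ = (ln z₁ − r·ln z₂)/(1 − r)
ln z₀ = (4.62497 − 0.74720×6.83518) / 0.25280 = -1.9077
z₀ = exp(-1.9077) = 0.1484 ft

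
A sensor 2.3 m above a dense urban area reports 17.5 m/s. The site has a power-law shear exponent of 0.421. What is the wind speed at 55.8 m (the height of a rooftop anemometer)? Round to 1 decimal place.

67.0 m/s

Power-law profile: V₂ = V₁ · (z₂/z₁)^α
V₂ = 17.5 × (55.8/2.3)^0.421 = 17.5 × (24.2609)^0.421
    = 17.5 × 3.8286 = 67.0014 m/s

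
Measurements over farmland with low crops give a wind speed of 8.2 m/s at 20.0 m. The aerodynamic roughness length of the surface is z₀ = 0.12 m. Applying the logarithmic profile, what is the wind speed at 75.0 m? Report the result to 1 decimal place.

Log law: V(z) ∝ ln(z/z₀), so V₂/V₁ = ln(z₂/z₀) / ln(z₁/z₀).
ln(75.0/0.12) = 6.4378, ln(20.0/0.12) = 5.1160
V₂ = 8.2 × 6.4378/5.1160 = 8.2 × 1.2584 = 10.3185 m/s

10.3 m/s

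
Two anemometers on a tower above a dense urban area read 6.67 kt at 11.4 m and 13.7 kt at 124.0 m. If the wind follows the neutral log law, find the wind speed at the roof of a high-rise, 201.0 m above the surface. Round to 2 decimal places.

15.12 kt

Log law: V ∝ ln(z/z₀). From the pair, with r = V₁/V₂ = 0.48686,
ln z₀ = (ln z₁ − r·ln z₂)/(1 − r) = (2.4336 − 0.48686×4.8203)/0.51314 = 0.1692 → z₀ = 1.184 m
V₃ = V₁ · ln(z₃/z₀)/ln(z₁/z₀) = 6.67 × 5.1341/2.2644 = 15.1228 kt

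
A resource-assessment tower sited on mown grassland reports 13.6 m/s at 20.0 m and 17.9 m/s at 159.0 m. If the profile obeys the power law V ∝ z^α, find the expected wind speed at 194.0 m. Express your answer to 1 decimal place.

18.4 m/s

First find α: α = ln(V₂/V₁)/ln(z₂/z₁) = ln(17.9/13.6)/ln(159.0/20.0) = 0.27473/2.07317 = 0.1325
Extrapolate from 159.0 m to 194.0 m: V₃ = 17.9 × (194.0/159.0)^0.1325 = 17.9 × 1.0267 = 18.3782 m/s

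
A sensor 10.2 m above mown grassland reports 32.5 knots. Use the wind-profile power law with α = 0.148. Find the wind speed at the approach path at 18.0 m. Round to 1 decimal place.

35.4 knots

Power-law profile: V₂ = V₁ · (z₂/z₁)^α
V₂ = 32.5 × (18.0/10.2)^0.148 = 32.5 × (1.7647)^0.148
    = 32.5 × 1.0877 = 35.3501 knots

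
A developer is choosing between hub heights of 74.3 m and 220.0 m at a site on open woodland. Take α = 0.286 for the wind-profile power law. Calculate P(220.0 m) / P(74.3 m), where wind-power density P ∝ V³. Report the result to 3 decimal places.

Speed ratio: V_B/V_A = (z_B/z_A)^α = (220.0/74.3)^0.286 = (2.9610)^0.286 = 1.36405
Power-density ratio: P_B/P_A = (V_B/V_A)³ = (1.36405)³ = 2.53799

2.538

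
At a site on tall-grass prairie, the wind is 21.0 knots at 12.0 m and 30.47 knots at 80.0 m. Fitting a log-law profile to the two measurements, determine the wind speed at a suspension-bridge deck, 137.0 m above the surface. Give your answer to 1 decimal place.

33.2 knots

Log law: V ∝ ln(z/z₀). From the pair, with r = V₁/V₂ = 0.68920,
ln z₀ = (ln z₁ − r·ln z₂)/(1 − r) = (2.4849 − 0.68920×4.3820)/0.31080 = -1.7220 → z₀ = 0.1787 m
V₃ = V₁ · ln(z₃/z₀)/ln(z₁/z₀) = 21.0 × 6.6420/4.2069 = 33.1553 knots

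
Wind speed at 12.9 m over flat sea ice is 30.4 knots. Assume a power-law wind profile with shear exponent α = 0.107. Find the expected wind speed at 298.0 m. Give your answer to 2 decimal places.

Power-law profile: V₂ = V₁ · (z₂/z₁)^α
V₂ = 30.4 × (298.0/12.9)^0.107 = 30.4 × (23.1008)^0.107
    = 30.4 × 1.3993 = 42.5384 knots

42.54 knots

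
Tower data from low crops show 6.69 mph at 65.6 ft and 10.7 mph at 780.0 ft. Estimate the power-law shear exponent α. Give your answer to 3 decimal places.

Power law: V₂/V₁ = (z₂/z₁)^α ⇒ α = ln(V₂/V₁) / ln(z₂/z₁)
α = ln(10.7/6.69) / ln(780.0/65.6) = ln(1.5994) / ln(11.8902)
  = 0.46963 / 2.47572 = 0.18969

α ≈ 0.190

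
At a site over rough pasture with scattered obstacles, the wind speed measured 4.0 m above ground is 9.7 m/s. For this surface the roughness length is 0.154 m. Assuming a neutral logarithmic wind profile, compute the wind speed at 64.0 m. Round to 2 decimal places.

Log law: V(z) ∝ ln(z/z₀), so V₂/V₁ = ln(z₂/z₀) / ln(z₁/z₀).
ln(64.0/0.154) = 6.0297, ln(4.0/0.154) = 3.2571
V₂ = 9.7 × 6.0297/3.2571 = 9.7 × 1.8512 = 17.9571 m/s

17.96 m/s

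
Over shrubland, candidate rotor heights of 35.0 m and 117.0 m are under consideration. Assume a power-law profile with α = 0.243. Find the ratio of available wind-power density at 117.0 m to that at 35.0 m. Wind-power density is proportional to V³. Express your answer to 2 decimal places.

Speed ratio: V_B/V_A = (z_B/z_A)^α = (117.0/35.0)^0.243 = (3.3429)^0.243 = 1.34079
Power-density ratio: P_B/P_A = (V_B/V_A)³ = (1.34079)³ = 2.41036

2.41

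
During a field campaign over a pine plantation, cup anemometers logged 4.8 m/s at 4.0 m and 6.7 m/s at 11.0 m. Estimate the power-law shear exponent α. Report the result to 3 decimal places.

α ≈ 0.330

Power law: V₂/V₁ = (z₂/z₁)^α ⇒ α = ln(V₂/V₁) / ln(z₂/z₁)
α = ln(6.7/4.8) / ln(11.0/4.0) = ln(1.3958) / ln(2.7500)
  = 0.33349 / 1.01160 = 0.32967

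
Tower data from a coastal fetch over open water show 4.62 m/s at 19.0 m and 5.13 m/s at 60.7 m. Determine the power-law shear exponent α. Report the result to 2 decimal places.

α ≈ 0.09

Power law: V₂/V₁ = (z₂/z₁)^α ⇒ α = ln(V₂/V₁) / ln(z₂/z₁)
α = ln(5.13/4.62) / ln(60.7/19.0) = ln(1.1104) / ln(3.1947)
  = 0.10471 / 1.16150 = 0.09015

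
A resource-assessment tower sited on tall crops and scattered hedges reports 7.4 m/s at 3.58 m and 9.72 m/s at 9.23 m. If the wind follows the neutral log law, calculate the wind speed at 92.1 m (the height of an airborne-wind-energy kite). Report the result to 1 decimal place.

15.4 m/s

Log law: V ∝ ln(z/z₀). From the pair, with r = V₁/V₂ = 0.76132,
ln z₀ = (ln z₁ − r·ln z₂)/(1 − r) = (1.2754 − 0.76132×2.2225)/0.23868 = -1.7455 → z₀ = 0.1745 m
V₃ = V₁ · ln(z₃/z₀)/ln(z₁/z₀) = 7.4 × 6.2684/3.0209 = 15.3551 m/s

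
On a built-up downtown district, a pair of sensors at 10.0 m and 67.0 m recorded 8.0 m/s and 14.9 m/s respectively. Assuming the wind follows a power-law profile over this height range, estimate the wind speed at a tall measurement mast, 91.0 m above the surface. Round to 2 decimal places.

First find α: α = ln(V₂/V₁)/ln(z₂/z₁) = ln(14.9/8.0)/ln(67.0/10.0) = 0.62192/1.90211 = 0.3270
Extrapolate from 67.0 m to 91.0 m: V₃ = 14.9 × (91.0/67.0)^0.3270 = 14.9 × 1.1053 = 16.4688 m/s

16.47 m/s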